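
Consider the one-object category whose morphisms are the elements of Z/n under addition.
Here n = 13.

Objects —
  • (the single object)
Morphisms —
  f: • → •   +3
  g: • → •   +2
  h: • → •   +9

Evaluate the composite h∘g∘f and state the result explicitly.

Answer: +1

Derivation:
  0 +3≡3 +2≡5 +9≡1  (mod 13)
composite: +1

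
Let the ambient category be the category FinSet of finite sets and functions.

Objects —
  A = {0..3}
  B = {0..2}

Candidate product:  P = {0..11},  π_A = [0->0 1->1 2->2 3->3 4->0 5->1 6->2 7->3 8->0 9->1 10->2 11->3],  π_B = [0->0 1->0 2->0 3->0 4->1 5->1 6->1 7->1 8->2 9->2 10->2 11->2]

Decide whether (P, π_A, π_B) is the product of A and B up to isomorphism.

Answer: VALID PRODUCT

Derivation:
|A|·|B| = 4·3 = 12;  |P| = 12
Check the pairing map k ↦ (π_A(k), π_B(k)):
  0 -> (0,0)
  1 -> (1,0)
  2 -> (2,0)
  3 -> (3,0)
  4 -> (0,1)
  5 -> (1,1)
  6 -> (2,1)
  7 -> (3,1)
  8 -> (0,2)
  9 -> (1,2)
  10 -> (2,2)
  11 -> (3,2)
distinct pairs in image: 12 / 12 needed
  → bijection onto A×B; projections well-typed.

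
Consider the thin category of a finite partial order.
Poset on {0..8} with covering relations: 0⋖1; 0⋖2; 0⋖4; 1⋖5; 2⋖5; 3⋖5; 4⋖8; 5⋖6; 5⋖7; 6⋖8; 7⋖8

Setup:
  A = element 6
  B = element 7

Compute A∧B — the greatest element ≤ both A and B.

Answer: A∧B = 5

Work:
Common predecessors of 6,7: {0,1,2,3,5}
  0 ≤ 5
  1 ≤ 5
  2 ≤ 5
  3 ≤ 5
  5 ≤ 5
glb = 5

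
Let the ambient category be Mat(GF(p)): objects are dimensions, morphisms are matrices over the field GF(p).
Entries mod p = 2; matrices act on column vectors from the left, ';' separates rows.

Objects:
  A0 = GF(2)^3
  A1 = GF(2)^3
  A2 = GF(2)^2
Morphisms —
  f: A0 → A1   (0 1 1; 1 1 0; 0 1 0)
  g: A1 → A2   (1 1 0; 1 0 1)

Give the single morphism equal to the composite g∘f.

  e0=⟨1,0,0⟩ f→⟨0,1,0⟩ g→⟨1,0⟩
  e1=⟨0,1,0⟩ f→⟨1,1,1⟩ g→⟨0,0⟩
  e2=⟨0,0,1⟩ f→⟨1,0,0⟩ g→⟨1,1⟩
composite: (1 0 1; 0 0 1)

Answer: (1 0 1; 0 0 1)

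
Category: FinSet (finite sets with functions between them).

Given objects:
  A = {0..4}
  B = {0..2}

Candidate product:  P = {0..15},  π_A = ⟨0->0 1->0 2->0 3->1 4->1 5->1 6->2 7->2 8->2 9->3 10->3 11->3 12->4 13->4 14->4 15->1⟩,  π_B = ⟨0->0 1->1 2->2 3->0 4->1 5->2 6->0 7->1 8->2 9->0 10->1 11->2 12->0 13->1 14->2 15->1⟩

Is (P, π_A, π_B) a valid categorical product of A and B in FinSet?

Answer: NOT A VALID PRODUCT — |P|=16 ≠ |A|·|B|=15

Trace:
|A|·|B| = 5·3 = 15;  |P| = 16
  → cardinalities differ; no bijection possible.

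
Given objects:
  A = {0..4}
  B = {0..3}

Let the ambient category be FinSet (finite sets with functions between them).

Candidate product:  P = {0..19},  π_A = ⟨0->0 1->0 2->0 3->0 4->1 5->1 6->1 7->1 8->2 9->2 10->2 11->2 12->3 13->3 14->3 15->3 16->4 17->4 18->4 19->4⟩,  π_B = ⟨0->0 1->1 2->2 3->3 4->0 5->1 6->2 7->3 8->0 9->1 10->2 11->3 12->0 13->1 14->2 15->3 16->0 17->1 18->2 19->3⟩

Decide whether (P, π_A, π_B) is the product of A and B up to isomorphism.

|A|·|B| = 5·4 = 20;  |P| = 20
Check the pairing map k ↦ (π_A(k), π_B(k)):
  0 -> (0,0)
  1 -> (0,1)
  2 -> (0,2)
  3 -> (0,3)
  4 -> (1,0)
  5 -> (1,1)
  6 -> (1,2)
  7 -> (1,3)
  8 -> (2,0)
  9 -> (2,1)
  10 -> (2,2)
  11 -> (2,3)
  12 -> (3,0)
  13 -> (3,1)
  14 -> (3,2)
  15 -> (3,3)
  16 -> (4,0)
  17 -> (4,1)
  18 -> (4,2)
  19 -> (4,3)
distinct pairs in image: 20 / 20 needed
  → bijection onto A×B; projections well-typed.

Answer: VALID PRODUCT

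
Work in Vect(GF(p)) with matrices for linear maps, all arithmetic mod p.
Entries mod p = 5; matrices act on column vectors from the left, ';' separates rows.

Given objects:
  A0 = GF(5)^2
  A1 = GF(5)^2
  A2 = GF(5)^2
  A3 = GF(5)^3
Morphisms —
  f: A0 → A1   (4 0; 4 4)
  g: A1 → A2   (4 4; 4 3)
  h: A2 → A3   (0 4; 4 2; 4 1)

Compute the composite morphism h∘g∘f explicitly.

  e0=[1,0] f→[4,4] g→[2,3] h→[2,4,1]
  e1=[0,1] f→[0,4] g→[1,2] h→[3,3,1]
⟦path⟧: (2 3; 4 3; 1 1)

Answer: (2 3; 4 3; 1 1)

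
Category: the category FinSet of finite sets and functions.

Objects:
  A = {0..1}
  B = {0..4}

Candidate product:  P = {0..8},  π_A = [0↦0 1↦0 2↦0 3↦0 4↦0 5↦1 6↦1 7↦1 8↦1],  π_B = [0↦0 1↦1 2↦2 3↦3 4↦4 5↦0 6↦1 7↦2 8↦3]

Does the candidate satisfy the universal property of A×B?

Answer: NOT A VALID PRODUCT — |P|=9 ≠ |A|·|B|=10

Trace:
|A|·|B| = 2·5 = 10;  |P| = 9
  → cardinalities differ; no bijection possible.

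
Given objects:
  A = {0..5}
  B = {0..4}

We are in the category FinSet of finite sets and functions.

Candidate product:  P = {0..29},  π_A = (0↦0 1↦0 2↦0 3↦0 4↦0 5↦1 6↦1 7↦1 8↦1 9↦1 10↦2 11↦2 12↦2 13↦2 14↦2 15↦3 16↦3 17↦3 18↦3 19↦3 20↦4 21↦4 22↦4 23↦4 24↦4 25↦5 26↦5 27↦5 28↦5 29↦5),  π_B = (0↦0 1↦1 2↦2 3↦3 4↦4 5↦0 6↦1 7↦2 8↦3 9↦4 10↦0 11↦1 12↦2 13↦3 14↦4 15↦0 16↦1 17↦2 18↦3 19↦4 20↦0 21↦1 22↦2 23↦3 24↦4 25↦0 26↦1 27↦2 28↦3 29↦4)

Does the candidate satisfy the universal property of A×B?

|A|·|B| = 6·5 = 30;  |P| = 30
Check the pairing map k ↦ (π_A(k), π_B(k)):
  0 ↦ (0,0)
  1 ↦ (0,1)
  2 ↦ (0,2)
  3 ↦ (0,3)
  4 ↦ (0,4)
  5 ↦ (1,0)
  6 ↦ (1,1)
  7 ↦ (1,2)
  8 ↦ (1,3)
  9 ↦ (1,4)
  10 ↦ (2,0)
  11 ↦ (2,1)
  12 ↦ (2,2)
  13 ↦ (2,3)
  14 ↦ (2,4)
  15 ↦ (3,0)
  16 ↦ (3,1)
  17 ↦ (3,2)
  18 ↦ (3,3)
  19 ↦ (3,4)
  20 ↦ (4,0)
  21 ↦ (4,1)
  22 ↦ (4,2)
  23 ↦ (4,3)
  24 ↦ (4,4)
  25 ↦ (5,0)
  26 ↦ (5,1)
  27 ↦ (5,2)
  28 ↦ (5,3)
  29 ↦ (5,4)
distinct pairs in image: 30 / 30 needed
  → bijection onto A×B; projections well-typed.

Answer: VALID PRODUCT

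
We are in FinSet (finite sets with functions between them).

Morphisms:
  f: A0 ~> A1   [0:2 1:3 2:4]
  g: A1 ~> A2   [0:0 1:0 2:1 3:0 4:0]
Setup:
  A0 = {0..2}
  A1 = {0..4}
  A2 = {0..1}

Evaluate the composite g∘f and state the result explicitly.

Answer: [0:1 1:0 2:0]

Derivation:
  0 f~>2 g~>1
  1 f~>3 g~>0
  2 f~>4 g~>0
composite: [0:1 1:0 2:0]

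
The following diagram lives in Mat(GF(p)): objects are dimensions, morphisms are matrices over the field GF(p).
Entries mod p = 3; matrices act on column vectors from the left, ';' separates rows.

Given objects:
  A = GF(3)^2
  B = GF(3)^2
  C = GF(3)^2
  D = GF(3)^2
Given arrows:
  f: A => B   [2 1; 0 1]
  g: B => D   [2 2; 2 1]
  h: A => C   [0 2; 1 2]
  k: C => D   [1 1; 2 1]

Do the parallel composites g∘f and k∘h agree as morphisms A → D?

Answer: COMMUTES

Work:
Along f;g (path 1):
  e0=⟨1,0⟩ f=>⟨2,0⟩ g=>⟨1,1⟩
  e1=⟨0,1⟩ f=>⟨1,1⟩ g=>⟨1,0⟩
  result₁ = [1 1; 1 0]
Along h;k (path 2):
  e0=⟨1,0⟩ h=>⟨0,1⟩ k=>⟨1,1⟩
  e1=⟨0,1⟩ h=>⟨2,2⟩ k=>⟨1,0⟩
  result₂ = [1 1; 1 0]
Equal? YES — commutes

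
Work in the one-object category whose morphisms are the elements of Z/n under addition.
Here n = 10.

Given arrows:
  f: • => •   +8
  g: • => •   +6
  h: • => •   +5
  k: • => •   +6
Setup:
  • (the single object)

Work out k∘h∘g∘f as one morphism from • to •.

  0 +8≡8 +6≡4 +5≡9 +6≡5  (mod 10)
result: +5

Answer: +5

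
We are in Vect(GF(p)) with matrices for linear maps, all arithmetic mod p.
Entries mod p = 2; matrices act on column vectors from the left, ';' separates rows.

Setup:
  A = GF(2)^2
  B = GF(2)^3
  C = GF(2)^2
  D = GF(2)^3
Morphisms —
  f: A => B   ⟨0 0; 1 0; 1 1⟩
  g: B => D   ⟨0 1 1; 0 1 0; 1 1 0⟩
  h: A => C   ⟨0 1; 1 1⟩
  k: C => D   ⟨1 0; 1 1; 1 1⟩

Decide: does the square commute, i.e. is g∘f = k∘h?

Answer: COMMUTES

Derivation:
Along f;g (path 1):
  e0=(1,0) f=>(0,1,1) g=>(0,1,1)
  e1=(0,1) f=>(0,0,1) g=>(1,0,0)
  ⟦path⟧₁ = ⟨0 1; 1 0; 1 0⟩
Along h;k (path 2):
  e0=(1,0) h=>(0,1) k=>(0,1,1)
  e1=(0,1) h=>(1,1) k=>(1,0,0)
  ⟦path⟧₂ = ⟨0 1; 1 0; 1 0⟩
Equal? same morphism ✓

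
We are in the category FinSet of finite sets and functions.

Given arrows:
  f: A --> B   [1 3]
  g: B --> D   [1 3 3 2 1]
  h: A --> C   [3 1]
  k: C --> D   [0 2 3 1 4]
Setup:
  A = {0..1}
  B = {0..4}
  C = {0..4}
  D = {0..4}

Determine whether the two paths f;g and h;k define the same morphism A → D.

Path 1 = f;g:
  0 f-->1 g-->3
  1 f-->3 g-->2
  ⟦path⟧₁ = [3 2]
Path 2 = h;k:
  0 h-->3 k-->1
  1 h-->1 k-->2
  ⟦path⟧₂ = [1 2]
Equal? differ; not commutative

Answer: DOES NOT COMMUTE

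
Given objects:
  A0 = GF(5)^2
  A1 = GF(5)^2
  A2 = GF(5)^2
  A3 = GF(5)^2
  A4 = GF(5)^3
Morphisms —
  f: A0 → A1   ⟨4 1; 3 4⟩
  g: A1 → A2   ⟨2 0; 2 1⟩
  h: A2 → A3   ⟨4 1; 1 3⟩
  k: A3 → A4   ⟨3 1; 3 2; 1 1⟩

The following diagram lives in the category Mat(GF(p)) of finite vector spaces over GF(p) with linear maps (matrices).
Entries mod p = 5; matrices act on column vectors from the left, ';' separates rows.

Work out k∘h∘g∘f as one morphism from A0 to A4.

Answer: ⟨0 2; 1 2; 4 4⟩

Work:
  e0=[1,0] f→[4,3] g→[3,1] h→[3,1] k→[0,1,4]
  e1=[0,1] f→[1,4] g→[2,1] h→[4,0] k→[2,2,4]
⟦path⟧: ⟨0 2; 1 2; 4 4⟩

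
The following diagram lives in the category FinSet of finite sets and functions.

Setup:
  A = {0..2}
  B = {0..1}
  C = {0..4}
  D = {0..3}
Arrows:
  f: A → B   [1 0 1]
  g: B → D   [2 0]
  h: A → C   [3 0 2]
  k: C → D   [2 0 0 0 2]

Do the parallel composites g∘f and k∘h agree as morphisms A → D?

Answer: COMMUTES

Work:
Path 1 = f;g:
  0 f→1 g→0
  1 f→0 g→2
  2 f→1 g→0
  result₁ = [0 2 0]
Path 2 = h;k:
  0 h→3 k→0
  1 h→0 k→2
  2 h→2 k→0
  result₂ = [0 2 0]
Equal? same morphism ✓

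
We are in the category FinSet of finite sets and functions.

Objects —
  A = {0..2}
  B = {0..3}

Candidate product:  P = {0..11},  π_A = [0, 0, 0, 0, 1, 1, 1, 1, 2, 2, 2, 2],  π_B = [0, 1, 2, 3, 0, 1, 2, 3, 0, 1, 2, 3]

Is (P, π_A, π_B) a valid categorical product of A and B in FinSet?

|A|·|B| = 3·4 = 12;  |P| = 12
Check the pairing map k ↦ (π_A(k), π_B(k)):
  0 -> (0,0)
  1 -> (0,1)
  2 -> (0,2)
  3 -> (0,3)
  4 -> (1,0)
  5 -> (1,1)
  6 -> (1,2)
  7 -> (1,3)
  8 -> (2,0)
  9 -> (2,1)
  10 -> (2,2)
  11 -> (2,3)
distinct pairs in image: 12 / 12 needed
  → bijection onto A×B; projections well-typed.

Answer: VALID PRODUCT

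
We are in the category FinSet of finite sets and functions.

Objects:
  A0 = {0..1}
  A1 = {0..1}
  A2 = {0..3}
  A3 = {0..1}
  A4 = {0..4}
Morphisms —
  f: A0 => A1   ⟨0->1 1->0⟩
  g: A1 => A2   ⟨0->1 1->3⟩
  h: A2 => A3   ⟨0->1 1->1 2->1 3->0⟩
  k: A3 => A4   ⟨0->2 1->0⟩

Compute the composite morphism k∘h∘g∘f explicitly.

Answer: ⟨0->2 1->0⟩

Trace:
  0 f=>1 g=>3 h=>0 k=>2
  1 f=>0 g=>1 h=>1 k=>0
⟦path⟧: ⟨0->2 1->0⟩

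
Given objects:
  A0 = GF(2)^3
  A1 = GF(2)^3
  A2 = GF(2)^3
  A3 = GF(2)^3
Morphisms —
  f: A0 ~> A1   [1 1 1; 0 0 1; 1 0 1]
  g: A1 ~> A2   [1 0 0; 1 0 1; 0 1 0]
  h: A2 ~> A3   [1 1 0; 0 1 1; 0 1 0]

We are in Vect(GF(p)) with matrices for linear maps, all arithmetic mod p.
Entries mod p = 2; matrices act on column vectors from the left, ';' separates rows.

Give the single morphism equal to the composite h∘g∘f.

  e0=⟨1,0,0⟩ f~>⟨1,0,1⟩ g~>⟨1,0,0⟩ h~>⟨1,0,0⟩
  e1=⟨0,1,0⟩ f~>⟨1,0,0⟩ g~>⟨1,1,0⟩ h~>⟨0,1,1⟩
  e2=⟨0,0,1⟩ f~>⟨1,1,1⟩ g~>⟨1,0,1⟩ h~>⟨1,1,0⟩
⟦path⟧: [1 0 1; 0 1 1; 0 1 0]

Answer: [1 0 1; 0 1 1; 0 1 0]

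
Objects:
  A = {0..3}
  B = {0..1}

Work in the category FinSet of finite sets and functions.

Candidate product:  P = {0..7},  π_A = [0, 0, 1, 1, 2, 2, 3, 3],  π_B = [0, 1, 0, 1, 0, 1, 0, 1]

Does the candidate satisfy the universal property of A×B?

Answer: VALID PRODUCT

Derivation:
|A|·|B| = 4·2 = 8;  |P| = 8
Check the pairing map k ↦ (π_A(k), π_B(k)):
  0 -> (0,0)
  1 -> (0,1)
  2 -> (1,0)
  3 -> (1,1)
  4 -> (2,0)
  5 -> (2,1)
  6 -> (3,0)
  7 -> (3,1)
distinct pairs in image: 8 / 8 needed
  → bijection onto A×B; projections well-typed.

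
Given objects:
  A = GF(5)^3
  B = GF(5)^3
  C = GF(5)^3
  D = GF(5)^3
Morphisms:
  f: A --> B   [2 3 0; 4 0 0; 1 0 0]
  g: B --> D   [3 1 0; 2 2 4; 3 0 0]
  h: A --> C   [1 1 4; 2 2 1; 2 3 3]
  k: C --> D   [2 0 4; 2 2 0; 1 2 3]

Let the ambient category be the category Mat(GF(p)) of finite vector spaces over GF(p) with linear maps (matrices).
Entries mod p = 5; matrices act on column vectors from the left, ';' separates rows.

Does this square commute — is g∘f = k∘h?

Answer: COMMUTES

Work:
Path 1 = f;g:
  e0=[1,0,0] f-->[2,4,1] g-->[0,1,1]
  e1=[0,1,0] f-->[3,0,0] g-->[4,1,4]
  e2=[0,0,1] f-->[0,0,0] g-->[0,0,0]
  composite₁ = [0 4 0; 1 1 0; 1 4 0]
Path 2 = h;k:
  e0=[1,0,0] h-->[1,2,2] k-->[0,1,1]
  e1=[0,1,0] h-->[1,2,3] k-->[4,1,4]
  e2=[0,0,1] h-->[4,1,3] k-->[0,0,0]
  composite₂ = [0 4 0; 1 1 0; 1 4 0]
Equal? equal; square commutes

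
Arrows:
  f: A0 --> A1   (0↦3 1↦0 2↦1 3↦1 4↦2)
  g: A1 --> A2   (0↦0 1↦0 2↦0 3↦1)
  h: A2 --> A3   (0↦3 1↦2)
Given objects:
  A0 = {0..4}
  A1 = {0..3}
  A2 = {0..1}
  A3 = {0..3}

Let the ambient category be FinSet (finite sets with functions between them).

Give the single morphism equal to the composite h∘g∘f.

Answer: (0↦2 1↦3 2↦3 3↦3 4↦3)

Work:
  0 f-->3 g-->1 h-->2
  1 f-->0 g-->0 h-->3
  2 f-->1 g-->0 h-->3
  3 f-->1 g-->0 h-->3
  4 f-->2 g-->0 h-->3
⟦path⟧: (0↦2 1↦3 2↦3 3↦3 4↦3)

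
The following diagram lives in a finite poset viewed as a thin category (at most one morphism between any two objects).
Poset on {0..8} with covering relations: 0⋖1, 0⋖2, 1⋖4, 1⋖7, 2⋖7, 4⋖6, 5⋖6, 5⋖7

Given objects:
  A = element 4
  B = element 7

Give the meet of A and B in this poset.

{x : x<=A ∧ x<=B} = {0,1}  (A=4, B=7)
  0 <= 1
  1 <= 1
glb = 1

Answer: A∧B = 1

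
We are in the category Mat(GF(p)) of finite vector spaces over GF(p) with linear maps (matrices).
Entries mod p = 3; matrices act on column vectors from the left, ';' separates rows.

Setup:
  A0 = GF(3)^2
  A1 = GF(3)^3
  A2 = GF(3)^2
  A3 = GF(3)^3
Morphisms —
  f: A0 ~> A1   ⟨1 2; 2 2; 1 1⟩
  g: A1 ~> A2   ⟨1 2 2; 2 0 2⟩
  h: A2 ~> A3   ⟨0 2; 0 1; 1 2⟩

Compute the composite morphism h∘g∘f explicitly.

Answer: ⟨2 0; 1 0; 0 2⟩

Trace:
  e0=⟨1,0⟩ f~>⟨1,2,1⟩ g~>⟨1,1⟩ h~>⟨2,1,0⟩
  e1=⟨0,1⟩ f~>⟨2,2,1⟩ g~>⟨2,0⟩ h~>⟨0,0,2⟩
⟦path⟧: ⟨2 0; 1 0; 0 2⟩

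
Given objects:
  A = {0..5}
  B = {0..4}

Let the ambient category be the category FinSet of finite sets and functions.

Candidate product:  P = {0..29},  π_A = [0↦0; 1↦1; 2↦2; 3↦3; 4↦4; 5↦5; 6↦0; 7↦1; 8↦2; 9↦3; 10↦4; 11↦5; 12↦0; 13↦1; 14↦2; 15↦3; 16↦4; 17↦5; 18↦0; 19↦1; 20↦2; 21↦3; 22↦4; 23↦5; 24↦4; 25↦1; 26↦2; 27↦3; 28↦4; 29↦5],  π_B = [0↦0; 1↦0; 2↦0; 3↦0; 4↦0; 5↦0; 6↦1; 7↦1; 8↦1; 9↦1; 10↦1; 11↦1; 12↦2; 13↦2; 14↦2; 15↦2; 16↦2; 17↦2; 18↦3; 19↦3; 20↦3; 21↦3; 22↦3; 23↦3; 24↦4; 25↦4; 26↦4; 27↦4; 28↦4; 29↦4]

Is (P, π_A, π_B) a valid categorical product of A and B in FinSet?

|A|·|B| = 6·5 = 30;  |P| = 30
Check the pairing map k ↦ (π_A(k), π_B(k)):
  0 ↦ (0,0)
  1 ↦ (1,0)
  2 ↦ (2,0)
  3 ↦ (3,0)
  4 ↦ (4,0)
  5 ↦ (5,0)
  6 ↦ (0,1)
  7 ↦ (1,1)
  8 ↦ (2,1)
  9 ↦ (3,1)
  10 ↦ (4,1)
  11 ↦ (5,1)
  12 ↦ (0,2)
  13 ↦ (1,2)
  14 ↦ (2,2)
  15 ↦ (3,2)
  16 ↦ (4,2)
  17 ↦ (5,2)
  18 ↦ (0,3)
  19 ↦ (1,3)
  20 ↦ (2,3)
  21 ↦ (3,3)
  22 ↦ (4,3)
  23 ↦ (5,3)
  24 ↦ (4,4)
  25 ↦ (1,4)
  26 ↦ (2,4)
  27 ↦ (3,4)
  28 ↦ (4,4)  ✗ repeats pair of k=24
  29 ↦ (5,4)
distinct pairs in image: 29 / 30 needed
  → (4,4) hit at k=24 and k=28

Answer: NOT A VALID PRODUCT — duplicate pair at indices 28,24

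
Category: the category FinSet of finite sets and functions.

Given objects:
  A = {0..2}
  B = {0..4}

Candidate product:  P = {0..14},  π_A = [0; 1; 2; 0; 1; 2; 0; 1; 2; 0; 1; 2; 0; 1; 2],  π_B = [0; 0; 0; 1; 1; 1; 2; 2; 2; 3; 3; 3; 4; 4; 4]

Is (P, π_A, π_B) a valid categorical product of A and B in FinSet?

Answer: VALID PRODUCT

Work:
|A|·|B| = 3·5 = 15;  |P| = 15
Check the pairing map k ↦ (π_A(k), π_B(k)):
  0 : (0,0)
  1 : (1,0)
  2 : (2,0)
  3 : (0,1)
  4 : (1,1)
  5 : (2,1)
  6 : (0,2)
  7 : (1,2)
  8 : (2,2)
  9 : (0,3)
  10 : (1,3)
  11 : (2,3)
  12 : (0,4)
  13 : (1,4)
  14 : (2,4)
distinct pairs in image: 15 / 15 needed
  → bijection onto A×B; projections well-typed.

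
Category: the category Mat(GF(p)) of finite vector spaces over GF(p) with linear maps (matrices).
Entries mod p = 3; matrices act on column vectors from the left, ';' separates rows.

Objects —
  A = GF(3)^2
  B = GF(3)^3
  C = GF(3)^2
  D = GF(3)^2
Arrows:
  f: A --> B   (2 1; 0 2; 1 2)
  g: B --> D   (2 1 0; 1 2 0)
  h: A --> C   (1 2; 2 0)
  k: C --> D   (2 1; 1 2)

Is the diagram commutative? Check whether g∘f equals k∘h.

Answer: COMMUTES

Trace:
1) trace f;g:
  e0=(1,0) f-->(2,0,1) g-->(1,2)
  e1=(0,1) f-->(1,2,2) g-->(1,2)
  result₁ = (1 1; 2 2)
2) trace h;k:
  e0=(1,0) h-->(1,2) k-->(1,2)
  e1=(0,1) h-->(2,0) k-->(1,2)
  result₂ = (1 1; 2 2)
Equal? equal; square commutes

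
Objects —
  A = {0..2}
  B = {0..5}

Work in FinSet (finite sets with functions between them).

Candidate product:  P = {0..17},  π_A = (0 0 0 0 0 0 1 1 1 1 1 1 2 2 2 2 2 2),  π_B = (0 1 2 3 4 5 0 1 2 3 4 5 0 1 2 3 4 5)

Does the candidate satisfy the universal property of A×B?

Answer: VALID PRODUCT

Derivation:
|A|·|B| = 3·6 = 18;  |P| = 18
Check the pairing map k ↦ (π_A(k), π_B(k)):
  0 : (0,0)
  1 : (0,1)
  2 : (0,2)
  3 : (0,3)
  4 : (0,4)
  5 : (0,5)
  6 : (1,0)
  7 : (1,1)
  8 : (1,2)
  9 : (1,3)
  10 : (1,4)
  11 : (1,5)
  12 : (2,0)
  13 : (2,1)
  14 : (2,2)
  15 : (2,3)
  16 : (2,4)
  17 : (2,5)
distinct pairs in image: 18 / 18 needed
  → bijection onto A×B; projections well-typed.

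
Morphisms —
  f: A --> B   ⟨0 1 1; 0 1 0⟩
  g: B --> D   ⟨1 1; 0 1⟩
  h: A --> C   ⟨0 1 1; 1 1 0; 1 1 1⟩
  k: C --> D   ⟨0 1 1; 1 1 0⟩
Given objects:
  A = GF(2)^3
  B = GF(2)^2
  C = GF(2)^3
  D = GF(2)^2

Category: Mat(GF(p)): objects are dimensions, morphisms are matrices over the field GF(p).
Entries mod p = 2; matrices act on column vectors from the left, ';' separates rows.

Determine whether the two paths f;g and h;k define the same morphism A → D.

Answer: DOES NOT COMMUTE

Trace:
Along f;g (path 1):
  e0=⟨1,0,0⟩ f-->⟨0,0⟩ g-->⟨0,0⟩
  e1=⟨0,1,0⟩ f-->⟨1,1⟩ g-->⟨0,1⟩
  e2=⟨0,0,1⟩ f-->⟨1,0⟩ g-->⟨1,0⟩
  result₁ = ⟨0 0 1; 0 1 0⟩
Along h;k (path 2):
  e0=⟨1,0,0⟩ h-->⟨0,1,1⟩ k-->⟨0,1⟩
  e1=⟨0,1,0⟩ h-->⟨1,1,1⟩ k-->⟨0,0⟩
  e2=⟨0,0,1⟩ h-->⟨1,0,1⟩ k-->⟨1,1⟩
  result₂ = ⟨0 0 1; 1 0 1⟩
Equal? NO — does not commute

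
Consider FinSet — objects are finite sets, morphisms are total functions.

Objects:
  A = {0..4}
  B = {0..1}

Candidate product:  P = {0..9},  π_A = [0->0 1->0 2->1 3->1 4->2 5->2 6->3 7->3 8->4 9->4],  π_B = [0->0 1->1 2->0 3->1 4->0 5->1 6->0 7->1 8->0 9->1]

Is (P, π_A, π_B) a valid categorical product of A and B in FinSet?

|A|·|B| = 5·2 = 10;  |P| = 10
Check the pairing map k ↦ (π_A(k), π_B(k)):
  0 -> (0,0)
  1 -> (0,1)
  2 -> (1,0)
  3 -> (1,1)
  4 -> (2,0)
  5 -> (2,1)
  6 -> (3,0)
  7 -> (3,1)
  8 -> (4,0)
  9 -> (4,1)
distinct pairs in image: 10 / 10 needed
  → bijection onto A×B; projections well-typed.

Answer: VALID PRODUCT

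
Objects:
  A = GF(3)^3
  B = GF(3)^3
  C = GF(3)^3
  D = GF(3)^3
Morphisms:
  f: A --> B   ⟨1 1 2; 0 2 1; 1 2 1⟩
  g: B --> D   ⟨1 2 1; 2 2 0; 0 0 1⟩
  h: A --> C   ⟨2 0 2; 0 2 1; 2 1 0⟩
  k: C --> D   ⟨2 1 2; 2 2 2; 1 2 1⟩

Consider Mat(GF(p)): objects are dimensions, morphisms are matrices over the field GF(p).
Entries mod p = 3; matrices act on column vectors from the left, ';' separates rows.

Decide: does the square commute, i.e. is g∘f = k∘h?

Path 1 = f;g:
  e0=[1,0,0] f-->[1,0,1] g-->[2,2,1]
  e1=[0,1,0] f-->[1,2,2] g-->[1,0,2]
  e2=[0,0,1] f-->[2,1,1] g-->[2,0,1]
  ⟦path⟧₁ = ⟨2 1 2; 2 0 0; 1 2 1⟩
Path 2 = h;k:
  e0=[1,0,0] h-->[2,0,2] k-->[2,2,1]
  e1=[0,1,0] h-->[0,2,1] k-->[1,0,2]
  e2=[0,0,1] h-->[2,1,0] k-->[2,0,1]
  ⟦path⟧₂ = ⟨2 1 2; 2 0 0; 1 2 1⟩
Equal? equal; square commutes

Answer: COMMUTES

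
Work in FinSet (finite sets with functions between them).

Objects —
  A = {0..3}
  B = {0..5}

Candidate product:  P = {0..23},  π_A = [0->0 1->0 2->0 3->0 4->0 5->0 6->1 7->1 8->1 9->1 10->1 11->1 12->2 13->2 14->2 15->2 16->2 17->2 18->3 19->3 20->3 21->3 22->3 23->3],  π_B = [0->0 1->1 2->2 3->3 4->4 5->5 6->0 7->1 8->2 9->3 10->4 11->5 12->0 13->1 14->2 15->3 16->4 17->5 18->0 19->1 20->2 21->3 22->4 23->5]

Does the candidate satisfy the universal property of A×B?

|A|·|B| = 4·6 = 24;  |P| = 24
Check the pairing map k ↦ (π_A(k), π_B(k)):
  0 -> (0,0)
  1 -> (0,1)
  2 -> (0,2)
  3 -> (0,3)
  4 -> (0,4)
  5 -> (0,5)
  6 -> (1,0)
  7 -> (1,1)
  8 -> (1,2)
  9 -> (1,3)
  10 -> (1,4)
  11 -> (1,5)
  12 -> (2,0)
  13 -> (2,1)
  14 -> (2,2)
  15 -> (2,3)
  16 -> (2,4)
  17 -> (2,5)
  18 -> (3,0)
  19 -> (3,1)
  20 -> (3,2)
  21 -> (3,3)
  22 -> (3,4)
  23 -> (3,5)
distinct pairs in image: 24 / 24 needed
  → bijection onto A×B; projections well-typed.

Answer: VALID PRODUCT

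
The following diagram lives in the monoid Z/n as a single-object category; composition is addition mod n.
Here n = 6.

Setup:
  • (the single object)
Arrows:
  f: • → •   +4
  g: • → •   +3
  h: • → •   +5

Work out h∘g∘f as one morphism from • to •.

Answer: +0

Trace:
  0 +4≡4 +3≡1 +5≡0  (mod 6)
result: +0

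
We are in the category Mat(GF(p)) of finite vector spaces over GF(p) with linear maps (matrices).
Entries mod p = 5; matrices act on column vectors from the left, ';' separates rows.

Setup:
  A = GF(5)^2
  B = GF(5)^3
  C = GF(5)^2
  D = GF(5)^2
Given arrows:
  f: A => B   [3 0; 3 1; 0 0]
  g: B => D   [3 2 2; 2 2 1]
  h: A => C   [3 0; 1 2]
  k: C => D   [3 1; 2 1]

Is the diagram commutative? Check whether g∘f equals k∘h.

Answer: COMMUTES

Trace:
Path 1 = f;g:
  e0=(1,0) f=>(3,3,0) g=>(0,2)
  e1=(0,1) f=>(0,1,0) g=>(2,2)
  composite₁ = [0 2; 2 2]
Path 2 = h;k:
  e0=(1,0) h=>(3,1) k=>(0,2)
  e1=(0,1) h=>(0,2) k=>(2,2)
  composite₂ = [0 2; 2 2]
Equal? YES — commutes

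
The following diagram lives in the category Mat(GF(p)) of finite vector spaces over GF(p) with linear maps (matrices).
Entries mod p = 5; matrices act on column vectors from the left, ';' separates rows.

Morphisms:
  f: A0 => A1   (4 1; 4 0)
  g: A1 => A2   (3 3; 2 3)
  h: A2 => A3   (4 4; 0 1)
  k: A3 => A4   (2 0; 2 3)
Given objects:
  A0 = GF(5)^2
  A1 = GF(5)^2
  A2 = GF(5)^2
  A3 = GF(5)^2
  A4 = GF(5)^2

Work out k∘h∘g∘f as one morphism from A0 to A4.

  e0=⟨1,0⟩ f=>⟨4,4⟩ g=>⟨4,0⟩ h=>⟨1,0⟩ k=>⟨2,2⟩
  e1=⟨0,1⟩ f=>⟨1,0⟩ g=>⟨3,2⟩ h=>⟨0,2⟩ k=>⟨0,1⟩
composite: (2 0; 2 1)

Answer: (2 0; 2 1)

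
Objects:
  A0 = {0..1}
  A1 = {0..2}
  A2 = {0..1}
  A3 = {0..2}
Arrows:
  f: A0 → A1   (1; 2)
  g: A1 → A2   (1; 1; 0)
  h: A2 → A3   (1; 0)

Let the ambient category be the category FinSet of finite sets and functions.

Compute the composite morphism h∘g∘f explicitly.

Answer: (0; 1)

Work:
  0 f→1 g→1 h→0
  1 f→2 g→0 h→1
result: (0; 1)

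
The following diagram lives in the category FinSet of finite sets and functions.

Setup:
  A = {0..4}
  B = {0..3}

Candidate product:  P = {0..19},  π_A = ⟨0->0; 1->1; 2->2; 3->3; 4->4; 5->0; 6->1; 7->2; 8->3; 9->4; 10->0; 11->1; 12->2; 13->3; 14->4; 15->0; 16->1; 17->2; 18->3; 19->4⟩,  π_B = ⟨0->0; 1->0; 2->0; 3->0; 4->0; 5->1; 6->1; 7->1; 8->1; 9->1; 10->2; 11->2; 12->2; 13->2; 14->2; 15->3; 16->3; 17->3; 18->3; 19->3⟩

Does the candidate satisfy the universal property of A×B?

Answer: VALID PRODUCT

Trace:
|A|·|B| = 5·4 = 20;  |P| = 20
Check the pairing map k ↦ (π_A(k), π_B(k)):
  0 -> (0,0)
  1 -> (1,0)
  2 -> (2,0)
  3 -> (3,0)
  4 -> (4,0)
  5 -> (0,1)
  6 -> (1,1)
  7 -> (2,1)
  8 -> (3,1)
  9 -> (4,1)
  10 -> (0,2)
  11 -> (1,2)
  12 -> (2,2)
  13 -> (3,2)
  14 -> (4,2)
  15 -> (0,3)
  16 -> (1,3)
  17 -> (2,3)
  18 -> (3,3)
  19 -> (4,3)
distinct pairs in image: 20 / 20 needed
  → bijection onto A×B; projections well-typed.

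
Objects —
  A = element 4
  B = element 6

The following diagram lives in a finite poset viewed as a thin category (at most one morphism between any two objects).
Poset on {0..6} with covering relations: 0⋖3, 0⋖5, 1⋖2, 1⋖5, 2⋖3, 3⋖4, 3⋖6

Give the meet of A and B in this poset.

{x : x<=A ∧ x<=B} = {0,1,2,3}  (A=4, B=6)
  0 <= 3
  1 <= 3
  2 <= 3
  3 <= 3
glb = 3

Answer: A∧B = 3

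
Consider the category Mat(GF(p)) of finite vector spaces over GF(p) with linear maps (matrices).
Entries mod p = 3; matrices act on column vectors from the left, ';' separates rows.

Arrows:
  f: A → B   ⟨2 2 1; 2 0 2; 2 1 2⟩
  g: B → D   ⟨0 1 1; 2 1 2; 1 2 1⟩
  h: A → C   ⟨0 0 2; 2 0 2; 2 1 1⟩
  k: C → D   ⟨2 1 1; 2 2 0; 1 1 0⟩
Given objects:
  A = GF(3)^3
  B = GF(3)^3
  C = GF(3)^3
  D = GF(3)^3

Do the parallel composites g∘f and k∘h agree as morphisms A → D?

Answer: COMMUTES

Work:
1) trace f;g:
  e0=⟨1,0,0⟩ f→⟨2,2,2⟩ g→⟨1,1,2⟩
  e1=⟨0,1,0⟩ f→⟨2,0,1⟩ g→⟨1,0,0⟩
  e2=⟨0,0,1⟩ f→⟨1,2,2⟩ g→⟨1,2,1⟩
  composite₁ = ⟨1 1 1; 1 0 2; 2 0 1⟩
2) trace h;k:
  e0=⟨1,0,0⟩ h→⟨0,2,2⟩ k→⟨1,1,2⟩
  e1=⟨0,1,0⟩ h→⟨0,0,1⟩ k→⟨1,0,0⟩
  e2=⟨0,0,1⟩ h→⟨2,2,1⟩ k→⟨1,2,1⟩
  composite₂ = ⟨1 1 1; 1 0 2; 2 0 1⟩
Equal? equal; square commutes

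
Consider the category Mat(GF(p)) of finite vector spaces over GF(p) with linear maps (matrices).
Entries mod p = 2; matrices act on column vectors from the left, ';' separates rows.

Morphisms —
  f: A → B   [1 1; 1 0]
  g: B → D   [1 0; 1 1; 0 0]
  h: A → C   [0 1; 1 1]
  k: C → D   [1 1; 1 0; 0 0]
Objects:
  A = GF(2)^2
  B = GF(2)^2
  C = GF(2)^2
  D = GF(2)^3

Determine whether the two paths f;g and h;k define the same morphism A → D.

Answer: DOES NOT COMMUTE

Work:
Along f;g (path 1):
  e0=(1,0) f→(1,1) g→(1,0,0)
  e1=(0,1) f→(1,0) g→(1,1,0)
  composite₁ = [1 1; 0 1; 0 0]
Along h;k (path 2):
  e0=(1,0) h→(0,1) k→(1,0,0)
  e1=(0,1) h→(1,1) k→(0,1,0)
  composite₂ = [1 0; 0 1; 0 0]
Equal? NO — does not commute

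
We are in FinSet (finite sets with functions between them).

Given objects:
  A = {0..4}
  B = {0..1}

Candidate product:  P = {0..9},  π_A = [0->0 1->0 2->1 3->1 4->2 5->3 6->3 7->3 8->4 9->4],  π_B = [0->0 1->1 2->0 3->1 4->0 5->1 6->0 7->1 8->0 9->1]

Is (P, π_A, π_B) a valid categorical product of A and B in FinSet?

|A|·|B| = 5·2 = 10;  |P| = 10
Check the pairing map k ↦ (π_A(k), π_B(k)):
  0 -> (0,0)
  1 -> (0,1)
  2 -> (1,0)
  3 -> (1,1)
  4 -> (2,0)
  5 -> (3,1)
  6 -> (3,0)
  7 -> (3,1)  ✗ repeats pair of k=5
  8 -> (4,0)
  9 -> (4,1)
distinct pairs in image: 9 / 10 needed
  → (3,1) hit at k=5 and k=7

Answer: NOT A VALID PRODUCT — duplicate pair at indices 7,5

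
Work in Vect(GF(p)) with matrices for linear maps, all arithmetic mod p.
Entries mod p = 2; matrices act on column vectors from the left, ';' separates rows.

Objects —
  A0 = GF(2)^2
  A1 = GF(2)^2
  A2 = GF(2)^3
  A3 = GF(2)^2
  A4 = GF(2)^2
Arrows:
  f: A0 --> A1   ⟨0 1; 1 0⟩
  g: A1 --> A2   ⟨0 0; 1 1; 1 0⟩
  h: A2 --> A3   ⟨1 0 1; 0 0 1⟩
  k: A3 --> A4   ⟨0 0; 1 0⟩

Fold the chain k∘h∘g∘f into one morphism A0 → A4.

  e0=[1,0] f-->[0,1] g-->[0,1,0] h-->[0,0] k-->[0,0]
  e1=[0,1] f-->[1,0] g-->[0,1,1] h-->[1,1] k-->[0,1]
result: ⟨0 0; 0 1⟩

Answer: ⟨0 0; 0 1⟩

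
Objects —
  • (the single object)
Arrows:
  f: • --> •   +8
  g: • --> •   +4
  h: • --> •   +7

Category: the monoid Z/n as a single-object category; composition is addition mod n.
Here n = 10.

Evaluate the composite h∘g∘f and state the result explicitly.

  0 +8≡8 +4≡2 +7≡9  (mod 10)
composite: +9

Answer: +9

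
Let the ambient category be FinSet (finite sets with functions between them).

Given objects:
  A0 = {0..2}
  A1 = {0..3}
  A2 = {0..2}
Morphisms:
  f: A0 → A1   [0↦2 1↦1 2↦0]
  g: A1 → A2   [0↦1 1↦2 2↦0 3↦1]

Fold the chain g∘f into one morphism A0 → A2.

Answer: [0↦0 1↦2 2↦1]

Trace:
  0 f→2 g→0
  1 f→1 g→2
  2 f→0 g→1
⟦path⟧: [0↦0 1↦2 2↦1]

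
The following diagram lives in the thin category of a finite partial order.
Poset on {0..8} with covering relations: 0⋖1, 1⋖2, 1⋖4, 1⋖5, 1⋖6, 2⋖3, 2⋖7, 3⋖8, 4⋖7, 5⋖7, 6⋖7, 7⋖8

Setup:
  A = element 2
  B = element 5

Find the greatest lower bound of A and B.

Answer: A∧B = 1

Trace:
{x : x⊑A ∧ x⊑B} = {0,1}  (A=2, B=5)
  0 ⊑ 1
  1 ⊑ 1
glb = 1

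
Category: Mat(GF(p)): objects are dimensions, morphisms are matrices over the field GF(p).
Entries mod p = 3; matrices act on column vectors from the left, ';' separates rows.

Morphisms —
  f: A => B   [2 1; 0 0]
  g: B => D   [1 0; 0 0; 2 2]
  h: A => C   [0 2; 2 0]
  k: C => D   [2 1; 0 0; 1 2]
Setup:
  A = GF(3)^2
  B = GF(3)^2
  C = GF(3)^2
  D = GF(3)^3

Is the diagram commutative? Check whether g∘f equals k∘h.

Answer: COMMUTES

Trace:
Along f;g (path 1):
  e0=⟨1,0⟩ f=>⟨2,0⟩ g=>⟨2,0,1⟩
  e1=⟨0,1⟩ f=>⟨1,0⟩ g=>⟨1,0,2⟩
  composite₁ = [2 1; 0 0; 1 2]
Along h;k (path 2):
  e0=⟨1,0⟩ h=>⟨0,2⟩ k=>⟨2,0,1⟩
  e1=⟨0,1⟩ h=>⟨2,0⟩ k=>⟨1,0,2⟩
  composite₂ = [2 1; 0 0; 1 2]
Equal? equal; square commutes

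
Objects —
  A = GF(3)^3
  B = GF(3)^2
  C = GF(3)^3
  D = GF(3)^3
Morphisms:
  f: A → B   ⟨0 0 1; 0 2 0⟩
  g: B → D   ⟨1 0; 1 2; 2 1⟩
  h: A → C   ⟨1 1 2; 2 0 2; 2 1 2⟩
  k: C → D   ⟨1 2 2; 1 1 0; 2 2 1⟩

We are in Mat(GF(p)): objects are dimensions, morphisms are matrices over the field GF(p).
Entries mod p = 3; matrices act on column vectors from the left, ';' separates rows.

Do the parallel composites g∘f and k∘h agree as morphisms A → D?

Answer: DOES NOT COMMUTE

Derivation:
Along f;g (path 1):
  e0=(1,0,0) f→(0,0) g→(0,0,0)
  e1=(0,1,0) f→(0,2) g→(0,1,2)
  e2=(0,0,1) f→(1,0) g→(1,1,2)
  composite₁ = ⟨0 0 1; 0 1 1; 0 2 2⟩
Along h;k (path 2):
  e0=(1,0,0) h→(1,2,2) k→(0,0,2)
  e1=(0,1,0) h→(1,0,1) k→(0,1,0)
  e2=(0,0,1) h→(2,2,2) k→(1,1,1)
  composite₂ = ⟨0 0 1; 0 1 1; 2 0 1⟩
Equal? differ; not commutative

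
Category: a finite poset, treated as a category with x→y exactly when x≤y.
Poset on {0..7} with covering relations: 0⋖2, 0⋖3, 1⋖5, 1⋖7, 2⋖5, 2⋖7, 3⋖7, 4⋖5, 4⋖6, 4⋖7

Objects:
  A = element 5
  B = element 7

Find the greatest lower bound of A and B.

Lower bounds of A=5 and B=7: {0,1,2,4}
  maximal lower bounds 1 and 2 are incomparable: neither 1<=2 nor 2<=1
→ no greatest lower bound exists

Answer: NO MEET EXISTS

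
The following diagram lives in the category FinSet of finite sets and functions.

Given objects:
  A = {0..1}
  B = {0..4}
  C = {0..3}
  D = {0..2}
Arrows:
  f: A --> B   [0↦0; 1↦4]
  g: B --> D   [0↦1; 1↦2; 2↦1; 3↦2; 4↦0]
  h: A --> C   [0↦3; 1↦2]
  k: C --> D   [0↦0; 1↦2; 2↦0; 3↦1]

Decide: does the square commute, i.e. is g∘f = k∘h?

Answer: COMMUTES

Derivation:
Along f;g (path 1):
  0 f-->0 g-->1
  1 f-->4 g-->0
  ⟦path⟧₁ = [0↦1; 1↦0]
Along h;k (path 2):
  0 h-->3 k-->1
  1 h-->2 k-->0
  ⟦path⟧₂ = [0↦1; 1↦0]
Equal? equal; square commutes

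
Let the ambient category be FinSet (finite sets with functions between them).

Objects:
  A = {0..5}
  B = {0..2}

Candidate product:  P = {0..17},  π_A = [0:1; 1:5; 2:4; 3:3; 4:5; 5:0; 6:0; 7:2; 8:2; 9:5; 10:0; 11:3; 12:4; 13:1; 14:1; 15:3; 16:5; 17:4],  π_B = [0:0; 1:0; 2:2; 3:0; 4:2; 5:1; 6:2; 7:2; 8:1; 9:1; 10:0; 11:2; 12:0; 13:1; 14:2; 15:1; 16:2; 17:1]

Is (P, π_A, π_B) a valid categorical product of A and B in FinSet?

Answer: NOT A VALID PRODUCT — duplicate pair at indices 4,16

Work:
|A|·|B| = 6·3 = 18;  |P| = 18
Check the pairing map k ↦ (π_A(k), π_B(k)):
  0 : (1,0)
  1 : (5,0)
  2 : (4,2)
  3 : (3,0)
  4 : (5,2)
  5 : (0,1)
  6 : (0,2)
  7 : (2,2)
  8 : (2,1)
  9 : (5,1)
  10 : (0,0)
  11 : (3,2)
  12 : (4,0)
  13 : (1,1)
  14 : (1,2)
  15 : (3,1)
  16 : (5,2)  ✗ repeats pair of k=4
  17 : (4,1)
distinct pairs in image: 17 / 18 needed
  → (5,2) hit at k=4 and k=16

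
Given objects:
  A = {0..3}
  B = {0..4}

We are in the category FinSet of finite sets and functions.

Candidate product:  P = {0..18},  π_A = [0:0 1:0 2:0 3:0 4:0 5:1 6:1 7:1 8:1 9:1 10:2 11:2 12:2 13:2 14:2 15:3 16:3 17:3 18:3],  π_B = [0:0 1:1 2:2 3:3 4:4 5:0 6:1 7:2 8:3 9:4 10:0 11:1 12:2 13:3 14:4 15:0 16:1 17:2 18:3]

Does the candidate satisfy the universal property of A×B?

|A|·|B| = 4·5 = 20;  |P| = 19
  → cardinalities differ; no bijection possible.

Answer: NOT A VALID PRODUCT — |P|=19 ≠ |A|·|B|=20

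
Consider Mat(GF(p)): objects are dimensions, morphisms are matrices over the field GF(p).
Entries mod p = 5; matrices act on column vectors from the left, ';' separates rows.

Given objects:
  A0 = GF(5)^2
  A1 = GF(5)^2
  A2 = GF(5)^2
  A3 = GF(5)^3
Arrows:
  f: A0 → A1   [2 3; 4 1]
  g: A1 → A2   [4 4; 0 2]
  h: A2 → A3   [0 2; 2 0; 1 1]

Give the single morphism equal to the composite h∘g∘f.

Answer: [1 4; 3 2; 2 3]

Derivation:
  e0=[1,0] f→[2,4] g→[4,3] h→[1,3,2]
  e1=[0,1] f→[3,1] g→[1,2] h→[4,2,3]
result: [1 4; 3 2; 2 3]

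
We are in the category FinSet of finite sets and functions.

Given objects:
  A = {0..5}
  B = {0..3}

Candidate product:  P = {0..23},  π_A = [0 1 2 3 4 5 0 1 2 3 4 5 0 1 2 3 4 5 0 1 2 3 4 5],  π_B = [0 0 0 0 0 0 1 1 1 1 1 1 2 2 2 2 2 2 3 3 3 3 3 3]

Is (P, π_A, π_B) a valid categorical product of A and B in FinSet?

Answer: VALID PRODUCT

Derivation:
|A|·|B| = 6·4 = 24;  |P| = 24
Check the pairing map k ↦ (π_A(k), π_B(k)):
  0 -> (0,0)
  1 -> (1,0)
  2 -> (2,0)
  3 -> (3,0)
  4 -> (4,0)
  5 -> (5,0)
  6 -> (0,1)
  7 -> (1,1)
  8 -> (2,1)
  9 -> (3,1)
  10 -> (4,1)
  11 -> (5,1)
  12 -> (0,2)
  13 -> (1,2)
  14 -> (2,2)
  15 -> (3,2)
  16 -> (4,2)
  17 -> (5,2)
  18 -> (0,3)
  19 -> (1,3)
  20 -> (2,3)
  21 -> (3,3)
  22 -> (4,3)
  23 -> (5,3)
distinct pairs in image: 24 / 24 needed
  → bijection onto A×B; projections well-typed.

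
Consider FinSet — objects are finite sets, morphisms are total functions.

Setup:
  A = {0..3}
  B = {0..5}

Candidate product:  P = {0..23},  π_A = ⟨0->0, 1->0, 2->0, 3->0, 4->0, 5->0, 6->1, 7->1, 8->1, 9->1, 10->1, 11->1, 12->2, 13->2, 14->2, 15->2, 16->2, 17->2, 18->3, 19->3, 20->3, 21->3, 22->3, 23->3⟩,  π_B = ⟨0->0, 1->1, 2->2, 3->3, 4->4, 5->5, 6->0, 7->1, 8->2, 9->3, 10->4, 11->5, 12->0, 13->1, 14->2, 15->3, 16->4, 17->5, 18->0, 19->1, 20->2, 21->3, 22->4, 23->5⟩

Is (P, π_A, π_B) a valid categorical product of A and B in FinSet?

|A|·|B| = 4·6 = 24;  |P| = 24
Check the pairing map k ↦ (π_A(k), π_B(k)):
  0 -> (0,0)
  1 -> (0,1)
  2 -> (0,2)
  3 -> (0,3)
  4 -> (0,4)
  5 -> (0,5)
  6 -> (1,0)
  7 -> (1,1)
  8 -> (1,2)
  9 -> (1,3)
  10 -> (1,4)
  11 -> (1,5)
  12 -> (2,0)
  13 -> (2,1)
  14 -> (2,2)
  15 -> (2,3)
  16 -> (2,4)
  17 -> (2,5)
  18 -> (3,0)
  19 -> (3,1)
  20 -> (3,2)
  21 -> (3,3)
  22 -> (3,4)
  23 -> (3,5)
distinct pairs in image: 24 / 24 needed
  → bijection onto A×B; projections well-typed.

Answer: VALID PRODUCT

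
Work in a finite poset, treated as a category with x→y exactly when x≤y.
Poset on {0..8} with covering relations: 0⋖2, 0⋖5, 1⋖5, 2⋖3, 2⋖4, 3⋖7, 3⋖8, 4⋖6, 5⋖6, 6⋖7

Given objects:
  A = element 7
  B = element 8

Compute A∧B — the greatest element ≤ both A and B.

Lower bounds of A=7 and B=8: {0,2,3}
  0 ⊑ 3
  2 ⊑ 3
  3 ⊑ 3
glb = 3

Answer: A∧B = 3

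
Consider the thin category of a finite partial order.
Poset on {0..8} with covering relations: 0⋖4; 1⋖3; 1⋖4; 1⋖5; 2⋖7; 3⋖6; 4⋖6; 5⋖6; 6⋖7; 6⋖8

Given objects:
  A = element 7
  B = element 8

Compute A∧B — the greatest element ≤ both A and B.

Common predecessors of 7,8: {0,1,3,4,5,6}
  0 ≤ 6
  1 ≤ 6
  3 ≤ 6
  4 ≤ 6
  5 ≤ 6
  6 ≤ 6
glb = 6

Answer: A∧B = 6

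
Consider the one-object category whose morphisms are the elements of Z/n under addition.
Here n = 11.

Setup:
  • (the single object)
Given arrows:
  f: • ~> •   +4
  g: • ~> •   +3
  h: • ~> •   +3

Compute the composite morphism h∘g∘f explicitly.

Answer: +10

Trace:
  0 +4≡4 +3≡7 +3≡10  (mod 11)
result: +10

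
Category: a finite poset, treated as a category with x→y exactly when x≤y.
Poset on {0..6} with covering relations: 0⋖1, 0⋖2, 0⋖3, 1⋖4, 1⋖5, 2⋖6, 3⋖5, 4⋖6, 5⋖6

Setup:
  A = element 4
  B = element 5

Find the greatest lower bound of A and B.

Common predecessors of 4,5: {0,1}
  0 <= 1
  1 <= 1
glb = 1

Answer: A∧B = 1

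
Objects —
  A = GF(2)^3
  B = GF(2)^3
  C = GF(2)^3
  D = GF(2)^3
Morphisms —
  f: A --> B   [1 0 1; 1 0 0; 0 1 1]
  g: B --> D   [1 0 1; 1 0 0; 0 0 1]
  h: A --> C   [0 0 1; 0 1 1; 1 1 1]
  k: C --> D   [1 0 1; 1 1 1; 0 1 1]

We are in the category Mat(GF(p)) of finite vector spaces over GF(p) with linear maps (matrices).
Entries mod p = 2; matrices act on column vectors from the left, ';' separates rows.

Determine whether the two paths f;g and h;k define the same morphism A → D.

Along f;g (path 1):
  e0=(1,0,0) f-->(1,1,0) g-->(1,1,0)
  e1=(0,1,0) f-->(0,0,1) g-->(1,0,1)
  e2=(0,0,1) f-->(1,0,1) g-->(0,1,1)
  result₁ = [1 1 0; 1 0 1; 0 1 1]
Along h;k (path 2):
  e0=(1,0,0) h-->(0,0,1) k-->(1,1,1)
  e1=(0,1,0) h-->(0,1,1) k-->(1,0,0)
  e2=(0,0,1) h-->(1,1,1) k-->(0,1,0)
  result₂ = [1 1 0; 1 0 1; 1 0 0]
Equal? distinct morphisms ✗

Answer: DOES NOT COMMUTE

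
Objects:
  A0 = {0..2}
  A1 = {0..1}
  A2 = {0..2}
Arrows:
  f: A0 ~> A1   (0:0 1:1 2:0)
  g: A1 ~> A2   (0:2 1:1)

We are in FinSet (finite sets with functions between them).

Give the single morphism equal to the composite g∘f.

  0 f~>0 g~>2
  1 f~>1 g~>1
  2 f~>0 g~>2
composite: (0:2 1:1 2:2)

Answer: (0:2 1:1 2:2)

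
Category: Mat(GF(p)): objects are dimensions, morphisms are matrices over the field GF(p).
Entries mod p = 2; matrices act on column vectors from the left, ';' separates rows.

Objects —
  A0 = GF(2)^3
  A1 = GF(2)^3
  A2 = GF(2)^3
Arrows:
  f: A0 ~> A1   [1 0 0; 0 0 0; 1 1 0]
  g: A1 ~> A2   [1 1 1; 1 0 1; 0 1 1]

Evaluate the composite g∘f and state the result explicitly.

Answer: [0 1 0; 0 1 0; 1 1 0]

Work:
  e0=[1,0,0] f~>[1,0,1] g~>[0,0,1]
  e1=[0,1,0] f~>[0,0,1] g~>[1,1,1]
  e2=[0,0,1] f~>[0,0,0] g~>[0,0,0]
⟦path⟧: [0 1 0; 0 1 0; 1 1 0]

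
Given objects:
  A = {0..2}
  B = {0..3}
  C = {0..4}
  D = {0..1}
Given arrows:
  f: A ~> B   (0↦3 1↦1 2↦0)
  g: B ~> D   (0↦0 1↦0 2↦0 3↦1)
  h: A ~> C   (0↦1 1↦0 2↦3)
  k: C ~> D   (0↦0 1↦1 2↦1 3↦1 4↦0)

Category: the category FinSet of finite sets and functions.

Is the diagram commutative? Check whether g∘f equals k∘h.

Path 1 = f;g:
  0 f~>3 g~>1
  1 f~>1 g~>0
  2 f~>0 g~>0
  ⟦path⟧₁ = (0↦1 1↦0 2↦0)
Path 2 = h;k:
  0 h~>1 k~>1
  1 h~>0 k~>0
  2 h~>3 k~>1
  ⟦path⟧₂ = (0↦1 1↦0 2↦1)
Equal? differ; not commutative

Answer: DOES NOT COMMUTE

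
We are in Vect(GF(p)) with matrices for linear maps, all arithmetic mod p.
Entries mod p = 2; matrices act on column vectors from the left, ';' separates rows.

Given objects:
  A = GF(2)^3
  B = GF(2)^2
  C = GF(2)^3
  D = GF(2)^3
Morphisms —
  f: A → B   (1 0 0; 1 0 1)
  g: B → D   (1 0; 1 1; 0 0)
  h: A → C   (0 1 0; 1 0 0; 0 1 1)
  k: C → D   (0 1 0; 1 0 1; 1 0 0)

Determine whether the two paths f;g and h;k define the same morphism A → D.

1) trace f;g:
  e0=[1,0,0] f→[1,1] g→[1,0,0]
  e1=[0,1,0] f→[0,0] g→[0,0,0]
  e2=[0,0,1] f→[0,1] g→[0,1,0]
  result₁ = (1 0 0; 0 0 1; 0 0 0)
2) trace h;k:
  e0=[1,0,0] h→[0,1,0] k→[1,0,0]
  e1=[0,1,0] h→[1,0,1] k→[0,0,1]
  e2=[0,0,1] h→[0,0,1] k→[0,1,0]
  result₂ = (1 0 0; 0 0 1; 0 1 0)
Equal? NO — does not commute

Answer: DOES NOT COMMUTE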